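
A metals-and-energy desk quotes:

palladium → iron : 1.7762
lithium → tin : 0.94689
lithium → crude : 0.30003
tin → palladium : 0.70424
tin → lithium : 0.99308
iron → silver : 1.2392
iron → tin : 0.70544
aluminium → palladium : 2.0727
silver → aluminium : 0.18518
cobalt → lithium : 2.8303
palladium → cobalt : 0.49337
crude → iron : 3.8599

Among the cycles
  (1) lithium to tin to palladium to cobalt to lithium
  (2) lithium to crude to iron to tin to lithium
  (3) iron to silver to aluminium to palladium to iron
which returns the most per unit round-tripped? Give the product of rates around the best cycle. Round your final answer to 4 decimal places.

(1) 0.94689 × 0.70424 × 0.49337 × 2.8303 = 0.93116
(2) 0.30003 × 3.8599 × 0.70544 × 0.99308 = 0.81131
(3) 1.2392 × 0.18518 × 2.0727 × 1.7762 = 0.84482
Highest is cycle (1) at 0.9312 (≤1, no arbitrage).

0.9312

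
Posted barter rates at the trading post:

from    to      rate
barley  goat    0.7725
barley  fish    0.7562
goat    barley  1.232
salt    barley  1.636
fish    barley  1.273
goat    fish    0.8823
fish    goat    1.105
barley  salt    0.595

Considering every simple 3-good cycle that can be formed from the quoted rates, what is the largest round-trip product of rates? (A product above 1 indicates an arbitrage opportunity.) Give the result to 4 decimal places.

1.0295

goat→barley→fish→goat: 1.232 × 0.7562 × 1.105 = 1.02946
goat→fish→barley→goat: 0.8823 × 1.273 × 0.7725 = 0.86765
Maximum is goat→barley→fish→goat at 1.0295; arbitrage exists.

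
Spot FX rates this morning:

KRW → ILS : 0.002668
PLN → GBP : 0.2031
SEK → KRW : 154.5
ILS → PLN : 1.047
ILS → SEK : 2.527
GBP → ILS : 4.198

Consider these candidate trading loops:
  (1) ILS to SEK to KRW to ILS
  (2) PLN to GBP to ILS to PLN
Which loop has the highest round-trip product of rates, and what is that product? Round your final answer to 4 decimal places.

1.0416

(1) 2.527 × 154.5 × 0.002668 = 1.04164
(2) 0.2031 × 4.198 × 1.047 = 0.89269
Highest is cycle (1) at 1.0416 (>1, arbitrage).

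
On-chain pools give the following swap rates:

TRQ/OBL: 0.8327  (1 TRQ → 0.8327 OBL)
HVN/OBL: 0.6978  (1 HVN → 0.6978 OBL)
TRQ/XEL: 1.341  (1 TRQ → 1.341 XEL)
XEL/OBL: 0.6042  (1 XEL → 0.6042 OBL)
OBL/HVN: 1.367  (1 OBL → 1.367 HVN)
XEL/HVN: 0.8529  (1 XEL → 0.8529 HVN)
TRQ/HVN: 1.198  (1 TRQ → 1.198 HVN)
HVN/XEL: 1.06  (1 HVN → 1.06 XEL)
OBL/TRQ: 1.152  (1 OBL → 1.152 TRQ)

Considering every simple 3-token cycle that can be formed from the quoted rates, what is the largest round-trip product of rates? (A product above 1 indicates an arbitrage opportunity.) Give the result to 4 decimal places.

0.9630

HVN→OBL→TRQ→HVN: 0.6978 × 1.152 × 1.198 = 0.96303
OBL→TRQ→XEL→OBL: 1.152 × 1.341 × 0.6042 = 0.93339
HVN→XEL→OBL→HVN: 1.06 × 0.6042 × 1.367 = 0.87550
Maximum is HVN→OBL→TRQ→HVN at 0.9630; no arbitrage — every cycle loses value.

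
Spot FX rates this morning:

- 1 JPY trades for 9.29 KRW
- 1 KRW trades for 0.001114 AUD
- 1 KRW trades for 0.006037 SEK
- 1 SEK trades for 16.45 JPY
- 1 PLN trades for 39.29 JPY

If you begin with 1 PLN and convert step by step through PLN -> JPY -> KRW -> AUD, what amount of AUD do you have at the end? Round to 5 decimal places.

0.40661

1 PLN × 39.29 = 39.29 JPY
39.29 JPY × 9.29 = 365.0041 KRW
365.0041 KRW × 0.001114 = 0.4066145674 AUD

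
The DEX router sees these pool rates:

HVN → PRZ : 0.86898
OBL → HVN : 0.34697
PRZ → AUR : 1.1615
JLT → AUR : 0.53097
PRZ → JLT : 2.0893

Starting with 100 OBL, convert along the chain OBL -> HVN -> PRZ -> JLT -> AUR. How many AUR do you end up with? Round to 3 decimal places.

33.448

100 OBL × 0.34697 = 34.697 HVN
34.697 HVN × 0.86898 = 30.15099906 PRZ
30.15099906 PRZ × 2.0893 = 62.994482336058 JLT
62.994482336058 JLT × 0.53097 = 33.44818028597671626 AUR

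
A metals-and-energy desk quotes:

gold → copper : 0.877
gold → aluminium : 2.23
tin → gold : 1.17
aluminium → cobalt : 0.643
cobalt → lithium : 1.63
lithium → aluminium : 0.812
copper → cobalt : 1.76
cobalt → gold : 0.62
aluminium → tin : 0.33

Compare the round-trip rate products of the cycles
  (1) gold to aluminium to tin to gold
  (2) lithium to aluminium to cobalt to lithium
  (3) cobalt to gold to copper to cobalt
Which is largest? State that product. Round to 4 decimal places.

0.9570

(1) 2.23 × 0.33 × 1.17 = 0.86100
(2) 0.812 × 0.643 × 1.63 = 0.85105
(3) 0.62 × 0.877 × 1.76 = 0.95698
Highest is cycle (3) at 0.9570 (≤1, no arbitrage).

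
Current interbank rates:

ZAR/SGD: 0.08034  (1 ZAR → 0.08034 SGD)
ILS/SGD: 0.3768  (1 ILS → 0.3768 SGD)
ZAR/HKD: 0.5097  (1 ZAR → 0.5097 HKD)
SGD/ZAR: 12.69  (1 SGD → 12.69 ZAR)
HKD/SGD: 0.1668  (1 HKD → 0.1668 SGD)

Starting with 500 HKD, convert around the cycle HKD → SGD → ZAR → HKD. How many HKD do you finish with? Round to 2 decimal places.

500 HKD × 0.1668 = 83.4 SGD
83.4 SGD × 12.69 = 1058.346 ZAR
1058.346 ZAR × 0.5097 = 539.4389562 HKD

539.44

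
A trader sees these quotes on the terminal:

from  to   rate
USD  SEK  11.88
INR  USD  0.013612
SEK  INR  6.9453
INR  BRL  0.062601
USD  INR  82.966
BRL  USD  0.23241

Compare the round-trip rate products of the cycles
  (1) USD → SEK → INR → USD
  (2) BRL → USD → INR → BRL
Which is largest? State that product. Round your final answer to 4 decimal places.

(1) 11.88 × 6.9453 × 0.013612 = 1.12313
(2) 0.23241 × 82.966 × 0.062601 = 1.20708
Highest is cycle (2) at 1.2071 (>1, arbitrage).

1.2071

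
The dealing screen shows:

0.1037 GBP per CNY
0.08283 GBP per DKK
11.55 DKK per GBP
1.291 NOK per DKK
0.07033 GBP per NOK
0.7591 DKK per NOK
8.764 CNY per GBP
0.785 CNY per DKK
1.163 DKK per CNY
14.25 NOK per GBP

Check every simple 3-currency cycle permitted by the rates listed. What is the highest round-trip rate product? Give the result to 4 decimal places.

GBP→DKK→NOK→GBP: 11.55 × 1.291 × 0.07033 = 1.04869
GBP→DKK→CNY→GBP: 11.55 × 0.785 × 0.1037 = 0.94022
GBP→NOK→DKK→GBP: 14.25 × 0.7591 × 0.08283 = 0.89599
GBP→CNY→DKK→GBP: 8.764 × 1.163 × 0.08283 = 0.84425
Maximum is GBP→DKK→NOK→GBP at 1.0487; arbitrage exists.

1.0487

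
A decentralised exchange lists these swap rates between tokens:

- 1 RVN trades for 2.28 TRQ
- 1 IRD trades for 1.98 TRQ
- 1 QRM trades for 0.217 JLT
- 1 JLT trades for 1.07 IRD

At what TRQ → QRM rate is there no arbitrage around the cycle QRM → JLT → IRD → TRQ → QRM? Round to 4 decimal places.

Known legs of the cycle: 0.217 × 1.07 × 1.98 = 0.4597362
For no arbitrage the full-cycle product must be 1, so the missing rate is 1 / 0.4597362 ≈ 2.175160.

2.1752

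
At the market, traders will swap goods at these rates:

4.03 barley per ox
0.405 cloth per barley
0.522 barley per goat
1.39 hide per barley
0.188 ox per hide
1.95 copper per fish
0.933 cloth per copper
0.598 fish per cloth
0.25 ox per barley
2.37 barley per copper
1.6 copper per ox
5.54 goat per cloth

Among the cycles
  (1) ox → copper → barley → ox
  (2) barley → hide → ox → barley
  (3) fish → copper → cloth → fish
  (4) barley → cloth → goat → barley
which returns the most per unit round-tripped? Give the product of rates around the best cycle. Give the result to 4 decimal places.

(1) 1.6 × 2.37 × 0.25 = 0.94800
(2) 1.39 × 0.188 × 4.03 = 1.05312
(3) 1.95 × 0.933 × 0.598 = 1.08797
(4) 0.405 × 5.54 × 0.522 = 1.17121
Highest is cycle (4) at 1.1712 (>1, arbitrage).

1.1712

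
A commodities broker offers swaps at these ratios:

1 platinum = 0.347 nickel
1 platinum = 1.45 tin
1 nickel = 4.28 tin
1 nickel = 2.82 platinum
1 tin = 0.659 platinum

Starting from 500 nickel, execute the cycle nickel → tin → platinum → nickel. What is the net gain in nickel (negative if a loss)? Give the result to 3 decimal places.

500 nickel × 4.28 = 2140 tin
2140 tin × 0.659 = 1410.26 platinum
1410.26 platinum × 0.347 = 489.36022 nickel
Net change: 489.36022 − 500 = -10.63978 nickel

-10.640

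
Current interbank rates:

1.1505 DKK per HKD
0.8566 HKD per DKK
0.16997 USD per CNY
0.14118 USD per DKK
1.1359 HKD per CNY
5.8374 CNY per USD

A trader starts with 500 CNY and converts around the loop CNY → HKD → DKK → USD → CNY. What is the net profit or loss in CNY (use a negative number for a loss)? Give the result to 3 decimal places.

500 CNY × 1.1359 = 567.95 HKD
567.95 HKD × 1.1505 = 653.426475 DKK
653.426475 DKK × 0.14118 = 92.2507497405 USD
92.2507497405 USD × 5.8374 = 538.5045265351947 CNY
Net change: 538.5045265351947 − 500 = 38.5045265351947 CNY

38.505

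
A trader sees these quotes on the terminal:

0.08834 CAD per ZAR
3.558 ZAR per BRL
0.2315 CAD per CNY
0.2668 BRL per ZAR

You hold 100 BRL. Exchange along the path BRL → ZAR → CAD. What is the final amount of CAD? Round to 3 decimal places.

31.431

100 BRL × 3.558 = 355.8 ZAR
355.8 ZAR × 0.08834 = 31.431372 CAD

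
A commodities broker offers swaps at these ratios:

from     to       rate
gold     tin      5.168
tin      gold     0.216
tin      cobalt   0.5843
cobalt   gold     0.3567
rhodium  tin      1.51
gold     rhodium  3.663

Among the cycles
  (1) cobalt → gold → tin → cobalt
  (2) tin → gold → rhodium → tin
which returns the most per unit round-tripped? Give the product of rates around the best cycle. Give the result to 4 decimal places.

1.1947

(1) 0.3567 × 5.168 × 0.5843 = 1.07711
(2) 0.216 × 3.663 × 1.51 = 1.19472
Highest is cycle (2) at 1.1947 (>1, arbitrage).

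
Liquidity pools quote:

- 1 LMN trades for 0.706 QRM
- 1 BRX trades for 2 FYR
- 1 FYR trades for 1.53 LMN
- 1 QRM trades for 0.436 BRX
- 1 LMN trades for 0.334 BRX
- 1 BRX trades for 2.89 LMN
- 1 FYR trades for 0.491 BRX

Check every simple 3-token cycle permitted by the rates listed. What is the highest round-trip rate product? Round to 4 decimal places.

FYR→LMN→BRX→FYR: 1.53 × 0.334 × 2 = 1.02204
LMN→QRM→BRX→LMN: 0.706 × 0.436 × 2.89 = 0.88959
Maximum is FYR→LMN→BRX→FYR at 1.0220; arbitrage exists.

1.0220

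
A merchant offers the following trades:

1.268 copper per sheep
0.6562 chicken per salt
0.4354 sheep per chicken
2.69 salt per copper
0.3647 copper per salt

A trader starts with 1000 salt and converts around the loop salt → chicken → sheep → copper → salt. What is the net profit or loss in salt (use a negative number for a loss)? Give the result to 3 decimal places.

-25.468

1000 salt × 0.6562 = 656.2 chicken
656.2 chicken × 0.4354 = 285.70948 sheep
285.70948 sheep × 1.268 = 362.27962064 copper
362.27962064 copper × 2.69 = 974.5321795216 salt
Net change: 974.5321795216 − 1000 = -25.4678204784 salt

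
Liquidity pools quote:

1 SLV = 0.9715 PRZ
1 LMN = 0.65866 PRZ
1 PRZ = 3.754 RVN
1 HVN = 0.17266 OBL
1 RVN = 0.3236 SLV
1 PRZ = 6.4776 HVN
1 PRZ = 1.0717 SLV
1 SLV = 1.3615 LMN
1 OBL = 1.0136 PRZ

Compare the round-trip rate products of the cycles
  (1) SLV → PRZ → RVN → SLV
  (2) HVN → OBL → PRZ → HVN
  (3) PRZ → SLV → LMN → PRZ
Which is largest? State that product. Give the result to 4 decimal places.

(1) 0.9715 × 3.754 × 0.3236 = 1.18017
(2) 0.17266 × 1.0136 × 6.4776 = 1.13363
(3) 1.0717 × 1.3615 × 0.65866 = 0.96106
Highest is cycle (1) at 1.1802 (>1, arbitrage).

1.1802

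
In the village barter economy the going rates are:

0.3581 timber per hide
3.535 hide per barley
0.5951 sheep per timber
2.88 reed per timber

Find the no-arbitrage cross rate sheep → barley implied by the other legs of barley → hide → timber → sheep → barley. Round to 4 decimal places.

Known legs of the cycle: 3.535 × 0.3581 × 0.5951 = 0.75332727085
For no arbitrage the full-cycle product must be 1, so the missing rate is 1 / 0.75332727085 ≈ 1.327444.

1.3274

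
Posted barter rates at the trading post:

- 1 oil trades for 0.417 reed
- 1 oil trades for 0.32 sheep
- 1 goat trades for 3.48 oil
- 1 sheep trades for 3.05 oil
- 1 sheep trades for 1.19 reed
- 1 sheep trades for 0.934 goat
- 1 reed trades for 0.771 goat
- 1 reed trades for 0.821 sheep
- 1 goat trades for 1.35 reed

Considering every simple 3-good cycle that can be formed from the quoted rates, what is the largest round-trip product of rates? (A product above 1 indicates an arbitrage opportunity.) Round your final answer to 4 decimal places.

1.1188

reed→goat→oil→reed: 0.771 × 3.48 × 0.417 = 1.11884
reed→sheep→oil→reed: 0.821 × 3.05 × 0.417 = 1.04419
goat→oil→sheep→goat: 3.48 × 0.32 × 0.934 = 1.04010
reed→sheep→goat→reed: 0.821 × 0.934 × 1.35 = 1.03520
Maximum is reed→goat→oil→reed at 1.1188; arbitrage exists.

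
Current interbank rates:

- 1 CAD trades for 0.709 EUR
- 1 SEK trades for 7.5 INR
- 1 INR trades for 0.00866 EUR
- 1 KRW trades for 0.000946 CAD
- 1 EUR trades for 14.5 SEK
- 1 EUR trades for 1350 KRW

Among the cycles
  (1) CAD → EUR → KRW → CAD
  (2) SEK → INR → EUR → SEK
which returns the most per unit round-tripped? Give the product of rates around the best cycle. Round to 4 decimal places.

0.9418

(1) 0.709 × 1350 × 0.000946 = 0.90546
(2) 7.5 × 0.00866 × 14.5 = 0.94178
Highest is cycle (2) at 0.9418 (≤1, no arbitrage).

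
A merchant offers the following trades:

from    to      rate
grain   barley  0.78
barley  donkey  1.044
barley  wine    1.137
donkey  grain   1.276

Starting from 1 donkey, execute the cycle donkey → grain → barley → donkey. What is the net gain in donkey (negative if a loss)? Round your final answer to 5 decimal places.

1 donkey × 1.276 = 1.276 grain
1.276 grain × 0.78 = 0.99528 barley
0.99528 barley × 1.044 = 1.03907232 donkey
Net change: 1.03907232 − 1 = 0.03907232 donkey

0.03907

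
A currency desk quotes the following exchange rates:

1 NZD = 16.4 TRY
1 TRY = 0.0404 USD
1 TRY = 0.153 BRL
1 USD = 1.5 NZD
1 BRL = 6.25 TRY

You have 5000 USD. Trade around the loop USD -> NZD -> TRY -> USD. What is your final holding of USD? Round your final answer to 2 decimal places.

5000 USD × 1.5 = 7500 NZD
7500 NZD × 16.4 = 123000 TRY
123000 TRY × 0.0404 = 4969.2 USD

4969.20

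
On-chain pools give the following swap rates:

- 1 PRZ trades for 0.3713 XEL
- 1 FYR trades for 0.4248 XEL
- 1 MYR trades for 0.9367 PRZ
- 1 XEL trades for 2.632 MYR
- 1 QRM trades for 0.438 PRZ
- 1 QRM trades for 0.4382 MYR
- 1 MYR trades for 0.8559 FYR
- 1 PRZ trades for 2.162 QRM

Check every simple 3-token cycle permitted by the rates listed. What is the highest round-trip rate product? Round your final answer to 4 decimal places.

FYR→XEL→MYR→FYR: 0.4248 × 2.632 × 0.8559 = 0.95696
PRZ→XEL→MYR→PRZ: 0.3713 × 2.632 × 0.9367 = 0.91540
QRM→MYR→PRZ→QRM: 0.4382 × 0.9367 × 2.162 = 0.88742
Maximum is FYR→XEL→MYR→FYR at 0.9570; no arbitrage — every cycle loses value.

0.9570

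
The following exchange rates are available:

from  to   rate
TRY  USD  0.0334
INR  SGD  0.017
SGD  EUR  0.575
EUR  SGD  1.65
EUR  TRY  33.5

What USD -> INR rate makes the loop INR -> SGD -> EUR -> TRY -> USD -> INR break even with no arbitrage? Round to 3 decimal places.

Known legs of the cycle: 0.017 × 0.575 × 33.5 × 0.0334 = 0.0109372475
For no arbitrage the full-cycle product must be 1, so the missing rate is 1 / 0.0109372475 ≈ 91.43068.

91.431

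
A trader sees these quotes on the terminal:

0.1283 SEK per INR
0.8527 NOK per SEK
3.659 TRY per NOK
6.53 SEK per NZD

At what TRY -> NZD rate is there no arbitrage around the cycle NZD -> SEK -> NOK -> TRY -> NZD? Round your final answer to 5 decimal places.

Known legs of the cycle: 6.53 × 0.8527 × 3.659 = 20.373791329
For no arbitrage the full-cycle product must be 1, so the missing rate is 1 / 20.373791329 ≈ 0.0490827.

0.04908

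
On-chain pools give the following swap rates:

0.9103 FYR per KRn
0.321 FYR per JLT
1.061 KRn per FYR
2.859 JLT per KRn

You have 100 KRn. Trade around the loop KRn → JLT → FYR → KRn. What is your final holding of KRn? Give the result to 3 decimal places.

100 KRn × 2.859 = 285.9 JLT
285.9 JLT × 0.321 = 91.7739 FYR
91.7739 FYR × 1.061 = 97.3721079 KRn

97.372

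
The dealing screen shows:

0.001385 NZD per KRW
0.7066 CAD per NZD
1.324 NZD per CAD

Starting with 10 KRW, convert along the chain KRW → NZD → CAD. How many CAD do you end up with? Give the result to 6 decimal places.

0.009786

10 KRW × 0.001385 = 0.01385 NZD
0.01385 NZD × 0.7066 = 0.00978641 CAD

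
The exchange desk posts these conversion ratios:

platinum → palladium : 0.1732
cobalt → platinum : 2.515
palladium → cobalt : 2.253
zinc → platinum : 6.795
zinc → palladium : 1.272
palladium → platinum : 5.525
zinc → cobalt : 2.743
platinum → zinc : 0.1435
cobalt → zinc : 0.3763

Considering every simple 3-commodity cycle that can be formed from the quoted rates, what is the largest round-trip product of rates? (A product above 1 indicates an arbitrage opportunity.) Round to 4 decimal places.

1.0784

cobalt→zinc→palladium→cobalt: 0.3763 × 1.272 × 2.253 = 1.07841
platinum→zinc→palladium→platinum: 0.1435 × 1.272 × 5.525 = 1.00849
cobalt→platinum→zinc→cobalt: 2.515 × 0.1435 × 2.743 = 0.98996
cobalt→platinum→palladium→cobalt: 2.515 × 0.1732 × 2.253 = 0.98140
Maximum is cobalt→zinc→palladium→cobalt at 1.0784; arbitrage exists.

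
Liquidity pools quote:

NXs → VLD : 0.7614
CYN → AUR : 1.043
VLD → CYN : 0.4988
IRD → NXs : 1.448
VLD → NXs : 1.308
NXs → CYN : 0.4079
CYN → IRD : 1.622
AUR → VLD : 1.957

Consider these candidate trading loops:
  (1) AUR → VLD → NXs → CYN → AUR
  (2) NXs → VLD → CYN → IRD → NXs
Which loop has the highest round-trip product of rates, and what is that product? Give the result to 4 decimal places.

1.0890

(1) 1.957 × 1.308 × 0.4079 × 1.043 = 1.08902
(2) 0.7614 × 0.4988 × 1.622 × 1.448 = 0.89199
Highest is cycle (1) at 1.0890 (>1, arbitrage).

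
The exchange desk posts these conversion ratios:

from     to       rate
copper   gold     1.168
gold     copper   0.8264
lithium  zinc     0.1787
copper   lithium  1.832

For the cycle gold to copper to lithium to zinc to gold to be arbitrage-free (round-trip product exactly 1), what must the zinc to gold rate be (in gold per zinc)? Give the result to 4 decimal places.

3.6962

Known legs of the cycle: 0.8264 × 1.832 × 0.1787 = 0.27054550976
For no arbitrage the full-cycle product must be 1, so the missing rate is 1 / 0.27054550976 ≈ 3.696236.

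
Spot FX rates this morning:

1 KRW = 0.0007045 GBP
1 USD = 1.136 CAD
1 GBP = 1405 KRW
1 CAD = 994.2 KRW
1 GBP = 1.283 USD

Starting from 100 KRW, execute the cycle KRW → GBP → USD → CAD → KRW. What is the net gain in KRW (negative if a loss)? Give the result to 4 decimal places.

2.0845

100 KRW × 0.0007045 = 0.07045 GBP
0.07045 GBP × 1.283 = 0.09038735 USD
0.09038735 USD × 1.136 = 0.1026800296 CAD
0.1026800296 CAD × 994.2 = 102.08448542832 KRW
Net change: 102.08448542832 − 100 = 2.08448542832 KRW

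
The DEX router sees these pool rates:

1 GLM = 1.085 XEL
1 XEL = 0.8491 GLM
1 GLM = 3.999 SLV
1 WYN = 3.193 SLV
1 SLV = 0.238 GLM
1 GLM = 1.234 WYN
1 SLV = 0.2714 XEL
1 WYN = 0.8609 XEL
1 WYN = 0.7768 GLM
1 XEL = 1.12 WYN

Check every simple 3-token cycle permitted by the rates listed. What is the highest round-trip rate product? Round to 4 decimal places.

SLV→XEL→WYN→SLV: 0.2714 × 1.12 × 3.193 = 0.97057
XEL→WYN→GLM→XEL: 1.12 × 0.7768 × 1.085 = 0.94397
SLV→GLM→WYN→SLV: 0.238 × 1.234 × 3.193 = 0.93776
SLV→XEL→GLM→SLV: 0.2714 × 0.8491 × 3.999 = 0.92155
XEL→GLM→WYN→XEL: 0.8491 × 1.234 × 0.8609 = 0.90204
Maximum is SLV→XEL→WYN→SLV at 0.9706; no arbitrage — every cycle loses value.

0.9706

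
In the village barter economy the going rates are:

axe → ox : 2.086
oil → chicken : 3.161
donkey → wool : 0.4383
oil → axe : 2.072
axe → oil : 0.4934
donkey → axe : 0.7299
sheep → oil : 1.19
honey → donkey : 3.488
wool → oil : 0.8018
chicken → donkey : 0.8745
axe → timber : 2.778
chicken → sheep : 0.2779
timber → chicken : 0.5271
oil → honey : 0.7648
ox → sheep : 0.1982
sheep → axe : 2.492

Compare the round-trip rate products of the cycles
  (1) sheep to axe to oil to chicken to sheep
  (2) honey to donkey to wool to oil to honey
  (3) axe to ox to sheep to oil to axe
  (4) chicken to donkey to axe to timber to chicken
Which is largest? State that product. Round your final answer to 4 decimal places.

1.0801

(1) 2.492 × 0.4934 × 3.161 × 0.2779 = 1.08009
(2) 3.488 × 0.4383 × 0.8018 × 0.7648 = 0.93748
(3) 2.086 × 0.1982 × 1.19 × 2.072 = 1.01942
(4) 0.8745 × 0.7299 × 2.778 × 0.5271 = 0.93465
Highest is cycle (1) at 1.0801 (>1, arbitrage).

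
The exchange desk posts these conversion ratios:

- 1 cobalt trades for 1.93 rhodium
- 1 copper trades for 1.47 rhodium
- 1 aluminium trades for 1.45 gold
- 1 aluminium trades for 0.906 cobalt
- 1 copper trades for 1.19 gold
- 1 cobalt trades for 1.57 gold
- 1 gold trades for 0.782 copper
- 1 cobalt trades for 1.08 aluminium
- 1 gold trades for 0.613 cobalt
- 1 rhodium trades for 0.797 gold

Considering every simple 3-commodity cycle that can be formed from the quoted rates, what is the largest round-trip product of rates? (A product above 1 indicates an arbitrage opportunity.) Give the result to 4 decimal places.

0.9600

gold→cobalt→aluminium→gold: 0.613 × 1.08 × 1.45 = 0.95996
gold→cobalt→rhodium→gold: 0.613 × 1.93 × 0.797 = 0.94292
copper→rhodium→gold→copper: 1.47 × 0.797 × 0.782 = 0.91618
Maximum is gold→cobalt→aluminium→gold at 0.9600; no arbitrage — every cycle loses value.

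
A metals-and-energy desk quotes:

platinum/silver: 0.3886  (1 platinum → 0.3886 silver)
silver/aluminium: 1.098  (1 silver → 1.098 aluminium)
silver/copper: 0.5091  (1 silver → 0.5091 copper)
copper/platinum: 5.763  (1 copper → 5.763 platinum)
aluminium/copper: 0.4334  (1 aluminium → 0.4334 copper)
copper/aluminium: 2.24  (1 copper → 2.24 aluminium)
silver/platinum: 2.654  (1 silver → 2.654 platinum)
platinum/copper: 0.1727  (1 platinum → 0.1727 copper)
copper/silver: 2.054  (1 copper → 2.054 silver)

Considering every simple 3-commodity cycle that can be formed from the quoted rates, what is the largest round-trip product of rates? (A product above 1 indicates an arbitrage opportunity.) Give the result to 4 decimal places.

copper→platinum→silver→copper: 5.763 × 0.3886 × 0.5091 = 1.14013
copper→silver→aluminium→copper: 2.054 × 1.098 × 0.4334 = 0.97744
copper→silver→platinum→copper: 2.054 × 2.654 × 0.1727 = 0.94144
Maximum is copper→platinum→silver→copper at 1.1401; arbitrage exists.

1.1401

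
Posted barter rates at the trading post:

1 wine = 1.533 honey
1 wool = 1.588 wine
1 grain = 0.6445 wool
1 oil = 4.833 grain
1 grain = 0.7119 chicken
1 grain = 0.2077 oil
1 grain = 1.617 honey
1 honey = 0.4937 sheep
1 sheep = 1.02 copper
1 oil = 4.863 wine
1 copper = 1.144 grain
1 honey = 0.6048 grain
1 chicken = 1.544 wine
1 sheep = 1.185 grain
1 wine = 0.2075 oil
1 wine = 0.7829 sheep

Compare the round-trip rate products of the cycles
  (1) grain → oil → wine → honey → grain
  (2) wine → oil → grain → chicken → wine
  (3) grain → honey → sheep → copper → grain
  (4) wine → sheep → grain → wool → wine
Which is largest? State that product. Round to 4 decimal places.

(1) 0.2077 × 4.863 × 1.533 × 0.6048 = 0.93647
(2) 0.2075 × 4.833 × 0.7119 × 1.544 = 1.10230
(3) 1.617 × 0.4937 × 1.02 × 1.144 = 0.93154
(4) 0.7829 × 1.185 × 0.6445 × 1.588 = 0.94951
Highest is cycle (2) at 1.1023 (>1, arbitrage).

1.1023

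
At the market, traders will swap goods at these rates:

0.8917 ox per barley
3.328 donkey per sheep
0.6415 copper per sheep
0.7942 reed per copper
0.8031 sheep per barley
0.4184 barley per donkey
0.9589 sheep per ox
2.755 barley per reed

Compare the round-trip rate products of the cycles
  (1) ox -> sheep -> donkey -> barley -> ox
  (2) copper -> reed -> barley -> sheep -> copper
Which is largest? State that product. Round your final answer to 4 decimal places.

(1) 0.9589 × 3.328 × 0.4184 × 0.8917 = 1.19060
(2) 0.7942 × 2.755 × 0.8031 × 0.6415 = 1.12724
Highest is cycle (1) at 1.1906 (>1, arbitrage).

1.1906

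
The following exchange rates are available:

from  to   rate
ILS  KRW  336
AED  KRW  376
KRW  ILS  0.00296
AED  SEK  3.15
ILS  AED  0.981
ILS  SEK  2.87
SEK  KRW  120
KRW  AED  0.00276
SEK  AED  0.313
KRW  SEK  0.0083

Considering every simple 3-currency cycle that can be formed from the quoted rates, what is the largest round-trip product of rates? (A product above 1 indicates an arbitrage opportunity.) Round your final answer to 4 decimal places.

1.0918

KRW→ILS→AED→KRW: 0.00296 × 0.981 × 376 = 1.09181
KRW→AED→SEK→KRW: 0.00276 × 3.15 × 120 = 1.04328
KRW→ILS→SEK→KRW: 0.00296 × 2.87 × 120 = 1.01942
KRW→SEK→AED→KRW: 0.0083 × 0.313 × 376 = 0.97681
Maximum is KRW→ILS→AED→KRW at 1.0918; arbitrage exists.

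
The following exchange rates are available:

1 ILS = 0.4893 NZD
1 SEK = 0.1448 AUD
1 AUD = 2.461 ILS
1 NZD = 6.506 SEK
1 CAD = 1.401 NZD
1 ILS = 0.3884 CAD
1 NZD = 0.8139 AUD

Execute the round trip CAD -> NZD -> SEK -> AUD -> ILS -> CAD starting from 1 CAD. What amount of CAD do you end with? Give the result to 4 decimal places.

1 CAD × 1.401 = 1.401 NZD
1.401 NZD × 6.506 = 9.114906 SEK
9.114906 SEK × 0.1448 = 1.3198383888 AUD
1.3198383888 AUD × 2.461 = 3.2481222748368 ILS
3.2481222748368 ILS × 0.3884 = 1.26157069154661312 CAD

1.2616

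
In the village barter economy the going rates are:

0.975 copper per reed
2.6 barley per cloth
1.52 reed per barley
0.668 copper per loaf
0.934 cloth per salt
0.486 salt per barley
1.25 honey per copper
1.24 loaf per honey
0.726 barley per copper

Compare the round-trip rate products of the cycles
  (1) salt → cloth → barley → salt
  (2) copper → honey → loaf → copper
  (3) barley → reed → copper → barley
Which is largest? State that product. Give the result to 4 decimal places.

1.1802

(1) 0.934 × 2.6 × 0.486 = 1.18020
(2) 1.25 × 1.24 × 0.668 = 1.03540
(3) 1.52 × 0.975 × 0.726 = 1.07593
Highest is cycle (1) at 1.1802 (>1, arbitrage).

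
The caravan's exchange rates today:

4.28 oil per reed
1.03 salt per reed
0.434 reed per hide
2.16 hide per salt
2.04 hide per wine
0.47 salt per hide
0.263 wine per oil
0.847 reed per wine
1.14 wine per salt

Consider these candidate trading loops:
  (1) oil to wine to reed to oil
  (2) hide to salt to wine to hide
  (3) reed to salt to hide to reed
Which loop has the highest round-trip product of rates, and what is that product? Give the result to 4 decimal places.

(1) 0.263 × 0.847 × 4.28 = 0.95342
(2) 0.47 × 1.14 × 2.04 = 1.09303
(3) 1.03 × 2.16 × 0.434 = 0.96556
Highest is cycle (2) at 1.0930 (>1, arbitrage).

1.0930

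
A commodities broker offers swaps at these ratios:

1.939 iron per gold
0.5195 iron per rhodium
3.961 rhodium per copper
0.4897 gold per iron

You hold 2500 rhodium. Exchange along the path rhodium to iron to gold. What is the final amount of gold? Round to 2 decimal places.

636.00

2500 rhodium × 0.5195 = 1298.75 iron
1298.75 iron × 0.4897 = 635.997875 gold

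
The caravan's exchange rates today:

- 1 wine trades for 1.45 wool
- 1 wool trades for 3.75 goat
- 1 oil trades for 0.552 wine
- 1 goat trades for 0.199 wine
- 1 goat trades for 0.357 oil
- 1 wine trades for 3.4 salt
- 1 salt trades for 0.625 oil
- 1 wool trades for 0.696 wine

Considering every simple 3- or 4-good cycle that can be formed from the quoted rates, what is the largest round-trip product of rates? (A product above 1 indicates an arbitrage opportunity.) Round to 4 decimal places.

1.1730

oil→wine→salt→oil: 0.552 × 3.4 × 0.625 = 1.17300
goat→wine→wool→goat: 0.199 × 1.45 × 3.75 = 1.08206
goat→oil→wine→wool→goat: 0.357 × 0.552 × 1.45 × 3.75 = 1.07154
Maximum is oil→wine→salt→oil at 1.1730; arbitrage exists.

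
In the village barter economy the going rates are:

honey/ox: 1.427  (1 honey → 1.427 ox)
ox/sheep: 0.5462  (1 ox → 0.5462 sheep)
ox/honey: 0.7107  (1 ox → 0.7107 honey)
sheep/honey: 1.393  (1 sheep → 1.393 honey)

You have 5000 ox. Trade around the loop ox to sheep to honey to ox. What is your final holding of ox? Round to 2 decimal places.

5428.71

5000 ox × 0.5462 = 2731 sheep
2731 sheep × 1.393 = 3804.283 honey
3804.283 honey × 1.427 = 5428.711841 ox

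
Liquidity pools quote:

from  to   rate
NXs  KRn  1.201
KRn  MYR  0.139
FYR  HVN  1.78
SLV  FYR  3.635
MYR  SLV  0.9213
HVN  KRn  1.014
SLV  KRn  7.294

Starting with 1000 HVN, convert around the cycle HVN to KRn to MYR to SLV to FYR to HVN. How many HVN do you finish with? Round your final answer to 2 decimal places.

840.19

1000 HVN × 1.014 = 1014 KRn
1014 KRn × 0.139 = 140.946 MYR
140.946 MYR × 0.9213 = 129.8535498 SLV
129.8535498 SLV × 3.635 = 472.017653523 FYR
472.017653523 FYR × 1.78 = 840.19142327094 HVN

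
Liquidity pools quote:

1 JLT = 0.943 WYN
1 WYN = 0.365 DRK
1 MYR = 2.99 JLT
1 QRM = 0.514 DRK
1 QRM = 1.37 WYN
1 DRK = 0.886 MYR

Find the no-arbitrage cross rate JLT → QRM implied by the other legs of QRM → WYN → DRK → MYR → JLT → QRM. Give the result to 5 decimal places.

Known legs of the cycle: 1.37 × 0.365 × 0.886 × 2.99 = 1.324702457
For no arbitrage the full-cycle product must be 1, so the missing rate is 1 / 1.324702457 ≈ 0.7548865.

0.75489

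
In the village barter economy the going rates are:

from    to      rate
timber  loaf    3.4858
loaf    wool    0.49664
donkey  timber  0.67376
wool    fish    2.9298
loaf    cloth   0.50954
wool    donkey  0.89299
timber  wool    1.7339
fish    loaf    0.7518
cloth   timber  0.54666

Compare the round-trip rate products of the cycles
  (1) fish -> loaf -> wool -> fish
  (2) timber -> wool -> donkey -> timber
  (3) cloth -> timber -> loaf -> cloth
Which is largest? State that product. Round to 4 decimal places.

1.0939

(1) 0.7518 × 0.49664 × 2.9298 = 1.09391
(2) 1.7339 × 0.89299 × 0.67376 = 1.04322
(3) 0.54666 × 3.4858 × 0.50954 = 0.97095
Highest is cycle (1) at 1.0939 (>1, arbitrage).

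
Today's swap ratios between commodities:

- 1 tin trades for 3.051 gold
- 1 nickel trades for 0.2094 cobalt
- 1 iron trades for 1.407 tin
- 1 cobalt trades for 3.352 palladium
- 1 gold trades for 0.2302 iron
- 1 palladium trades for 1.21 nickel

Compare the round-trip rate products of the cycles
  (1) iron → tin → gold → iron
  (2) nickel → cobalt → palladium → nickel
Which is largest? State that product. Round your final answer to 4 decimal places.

(1) 1.407 × 3.051 × 0.2302 = 0.98819
(2) 0.2094 × 3.352 × 1.21 = 0.84931
Highest is cycle (1) at 0.9882 (≤1, no arbitrage).

0.9882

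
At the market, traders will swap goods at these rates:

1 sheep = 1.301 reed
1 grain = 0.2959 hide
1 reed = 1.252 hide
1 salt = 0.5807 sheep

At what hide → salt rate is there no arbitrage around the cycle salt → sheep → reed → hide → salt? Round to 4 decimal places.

1.0572

Known legs of the cycle: 0.5807 × 1.301 × 1.252 = 0.9458743564
For no arbitrage the full-cycle product must be 1, so the missing rate is 1 / 0.9458743564 ≈ 1.057223.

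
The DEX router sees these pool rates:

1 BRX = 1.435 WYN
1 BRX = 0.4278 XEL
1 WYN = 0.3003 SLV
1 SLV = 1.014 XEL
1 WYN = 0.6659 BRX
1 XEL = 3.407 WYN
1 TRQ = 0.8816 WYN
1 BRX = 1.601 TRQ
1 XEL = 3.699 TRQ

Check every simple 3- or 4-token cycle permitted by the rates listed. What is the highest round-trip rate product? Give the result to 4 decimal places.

WYN→SLV→XEL→WYN: 0.3003 × 1.014 × 3.407 = 1.03745
WYN→SLV→XEL→TRQ→WYN: 0.3003 × 1.014 × 3.699 × 0.8816 = 0.99300
WYN→BRX→XEL→WYN: 0.6659 × 0.4278 × 3.407 = 0.97056
WYN→BRX→TRQ→WYN: 0.6659 × 1.601 × 0.8816 = 0.93988
WYN→BRX→XEL→TRQ→WYN: 0.6659 × 0.4278 × 3.699 × 0.8816 = 0.92898
Maximum is WYN→SLV→XEL→WYN at 1.0374; arbitrage exists.

1.0374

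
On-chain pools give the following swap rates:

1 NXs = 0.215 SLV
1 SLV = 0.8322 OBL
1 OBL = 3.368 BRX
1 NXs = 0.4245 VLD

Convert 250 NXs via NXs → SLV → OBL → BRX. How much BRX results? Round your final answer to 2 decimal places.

150.65

250 NXs × 0.215 = 53.75 SLV
53.75 SLV × 0.8322 = 44.73075 OBL
44.73075 OBL × 3.368 = 150.653166 BRX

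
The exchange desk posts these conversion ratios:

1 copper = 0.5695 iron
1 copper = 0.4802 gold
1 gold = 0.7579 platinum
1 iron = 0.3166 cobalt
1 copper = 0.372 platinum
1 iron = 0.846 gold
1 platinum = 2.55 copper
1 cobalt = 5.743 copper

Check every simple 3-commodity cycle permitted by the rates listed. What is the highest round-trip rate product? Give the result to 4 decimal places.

cobalt→copper→iron→cobalt: 5.743 × 0.5695 × 0.3166 = 1.03548
gold→platinum→copper→gold: 0.7579 × 2.55 × 0.4802 = 0.92806
Maximum is cobalt→copper→iron→cobalt at 1.0355; arbitrage exists.

1.0355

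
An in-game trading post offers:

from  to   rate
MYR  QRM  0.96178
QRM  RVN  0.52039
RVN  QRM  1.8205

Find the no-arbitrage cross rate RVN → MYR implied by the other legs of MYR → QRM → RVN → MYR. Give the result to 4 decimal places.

Known legs of the cycle: 0.96178 × 0.52039 = 0.5005006942
For no arbitrage the full-cycle product must be 1, so the missing rate is 1 / 0.5005006942 ≈ 1.997999.

1.9980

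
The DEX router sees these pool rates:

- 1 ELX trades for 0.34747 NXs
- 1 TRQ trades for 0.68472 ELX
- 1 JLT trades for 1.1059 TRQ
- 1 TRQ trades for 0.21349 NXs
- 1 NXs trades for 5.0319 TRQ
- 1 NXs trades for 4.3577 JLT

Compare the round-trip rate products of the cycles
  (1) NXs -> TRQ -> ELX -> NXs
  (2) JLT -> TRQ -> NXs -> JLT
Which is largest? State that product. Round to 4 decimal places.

1.1972

(1) 5.0319 × 0.68472 × 0.34747 = 1.19719
(2) 1.1059 × 0.21349 × 4.3577 = 1.02885
Highest is cycle (1) at 1.1972 (>1, arbitrage).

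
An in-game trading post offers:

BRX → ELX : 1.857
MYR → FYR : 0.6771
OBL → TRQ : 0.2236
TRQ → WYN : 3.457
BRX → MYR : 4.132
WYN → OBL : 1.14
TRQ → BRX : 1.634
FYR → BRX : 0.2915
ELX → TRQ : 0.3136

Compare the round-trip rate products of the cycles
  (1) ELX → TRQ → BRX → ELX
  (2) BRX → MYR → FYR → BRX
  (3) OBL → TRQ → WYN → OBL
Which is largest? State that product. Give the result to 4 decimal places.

0.9516

(1) 0.3136 × 1.634 × 1.857 = 0.95157
(2) 4.132 × 0.6771 × 0.2915 = 0.81555
(3) 0.2236 × 3.457 × 1.14 = 0.88120
Highest is cycle (1) at 0.9516 (≤1, no arbitrage).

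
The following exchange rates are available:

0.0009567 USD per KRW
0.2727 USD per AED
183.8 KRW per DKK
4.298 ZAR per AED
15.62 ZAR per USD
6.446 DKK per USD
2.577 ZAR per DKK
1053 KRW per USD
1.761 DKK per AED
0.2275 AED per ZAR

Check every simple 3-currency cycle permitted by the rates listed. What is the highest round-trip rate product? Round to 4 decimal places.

KRW→USD→DKK→KRW: 0.0009567 × 6.446 × 183.8 = 1.13347
AED→DKK→ZAR→AED: 1.761 × 2.577 × 0.2275 = 1.03242
AED→USD→ZAR→AED: 0.2727 × 15.62 × 0.2275 = 0.96905
Maximum is KRW→USD→DKK→KRW at 1.1335; arbitrage exists.

1.1335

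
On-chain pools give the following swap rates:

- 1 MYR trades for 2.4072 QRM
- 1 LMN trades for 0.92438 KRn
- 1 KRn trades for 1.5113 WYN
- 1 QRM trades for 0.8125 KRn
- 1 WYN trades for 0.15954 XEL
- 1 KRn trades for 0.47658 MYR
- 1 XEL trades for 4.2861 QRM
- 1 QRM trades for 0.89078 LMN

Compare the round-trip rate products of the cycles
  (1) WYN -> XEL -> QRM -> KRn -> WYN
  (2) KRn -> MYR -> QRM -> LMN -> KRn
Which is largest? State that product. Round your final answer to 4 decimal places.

(1) 0.15954 × 4.2861 × 0.8125 × 1.5113 = 0.83966
(2) 0.47658 × 2.4072 × 0.89078 × 0.92438 = 0.94465
Highest is cycle (2) at 0.9446 (≤1, no arbitrage).

0.9446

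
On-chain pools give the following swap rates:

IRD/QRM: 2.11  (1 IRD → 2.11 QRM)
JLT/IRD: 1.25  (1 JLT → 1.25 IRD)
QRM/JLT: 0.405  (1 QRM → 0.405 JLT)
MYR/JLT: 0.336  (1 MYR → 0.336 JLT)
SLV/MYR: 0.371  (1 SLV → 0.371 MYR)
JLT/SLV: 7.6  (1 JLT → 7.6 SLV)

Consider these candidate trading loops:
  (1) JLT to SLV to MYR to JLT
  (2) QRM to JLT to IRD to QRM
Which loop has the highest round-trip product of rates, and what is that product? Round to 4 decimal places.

(1) 7.6 × 0.371 × 0.336 = 0.94739
(2) 0.405 × 1.25 × 2.11 = 1.06819
Highest is cycle (2) at 1.0682 (>1, arbitrage).

1.0682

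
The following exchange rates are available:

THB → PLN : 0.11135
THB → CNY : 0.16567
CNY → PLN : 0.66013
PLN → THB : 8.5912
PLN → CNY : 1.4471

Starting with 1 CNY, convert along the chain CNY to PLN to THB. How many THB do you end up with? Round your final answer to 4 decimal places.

1 CNY × 0.66013 = 0.66013 PLN
0.66013 PLN × 8.5912 = 5.671308856 THB

5.6713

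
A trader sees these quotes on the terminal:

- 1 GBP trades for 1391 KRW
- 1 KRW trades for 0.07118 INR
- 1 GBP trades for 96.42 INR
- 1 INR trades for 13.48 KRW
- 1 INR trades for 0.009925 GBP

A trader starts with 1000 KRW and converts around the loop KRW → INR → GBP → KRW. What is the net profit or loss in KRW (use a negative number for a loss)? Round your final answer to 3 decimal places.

-17.312

1000 KRW × 0.07118 = 71.18 INR
71.18 INR × 0.009925 = 0.7064615 GBP
0.7064615 GBP × 1391 = 982.6879465 KRW
Net change: 982.6879465 − 1000 = -17.3120535 KRW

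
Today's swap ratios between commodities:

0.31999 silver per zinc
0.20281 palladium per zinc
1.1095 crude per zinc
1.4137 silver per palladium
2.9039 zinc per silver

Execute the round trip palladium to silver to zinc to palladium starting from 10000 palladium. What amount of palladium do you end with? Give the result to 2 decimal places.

10000 palladium × 1.4137 = 14137 silver
14137 silver × 2.9039 = 41052.4343 zinc
41052.4343 zinc × 0.20281 = 8325.844200383 palladium

8325.84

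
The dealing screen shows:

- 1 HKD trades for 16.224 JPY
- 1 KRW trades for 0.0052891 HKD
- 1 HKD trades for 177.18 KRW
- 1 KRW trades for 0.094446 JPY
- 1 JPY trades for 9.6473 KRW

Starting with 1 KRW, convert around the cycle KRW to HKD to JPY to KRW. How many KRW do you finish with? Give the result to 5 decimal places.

1 KRW × 0.0052891 = 0.0052891 HKD
0.0052891 HKD × 16.224 = 0.0858103584 JPY
0.0858103584 JPY × 9.6473 = 0.82783827059232 KRW

0.82784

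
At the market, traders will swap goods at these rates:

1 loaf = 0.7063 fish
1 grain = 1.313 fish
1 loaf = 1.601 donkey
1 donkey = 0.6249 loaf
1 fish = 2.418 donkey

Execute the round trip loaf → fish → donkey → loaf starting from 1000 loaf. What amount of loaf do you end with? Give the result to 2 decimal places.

1000 loaf × 0.7063 = 706.3 fish
706.3 fish × 2.418 = 1707.8334 donkey
1707.8334 donkey × 0.6249 = 1067.22509166 loaf

1067.23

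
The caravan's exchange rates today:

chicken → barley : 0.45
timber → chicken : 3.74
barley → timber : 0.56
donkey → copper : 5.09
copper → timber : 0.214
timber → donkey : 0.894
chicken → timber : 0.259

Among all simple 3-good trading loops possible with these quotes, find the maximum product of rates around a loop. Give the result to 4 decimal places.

timber→donkey→copper→timber: 0.894 × 5.09 × 0.214 = 0.97380
timber→chicken→barley→timber: 3.74 × 0.45 × 0.56 = 0.94248
Maximum is timber→donkey→copper→timber at 0.9738; no arbitrage — every cycle loses value.

0.9738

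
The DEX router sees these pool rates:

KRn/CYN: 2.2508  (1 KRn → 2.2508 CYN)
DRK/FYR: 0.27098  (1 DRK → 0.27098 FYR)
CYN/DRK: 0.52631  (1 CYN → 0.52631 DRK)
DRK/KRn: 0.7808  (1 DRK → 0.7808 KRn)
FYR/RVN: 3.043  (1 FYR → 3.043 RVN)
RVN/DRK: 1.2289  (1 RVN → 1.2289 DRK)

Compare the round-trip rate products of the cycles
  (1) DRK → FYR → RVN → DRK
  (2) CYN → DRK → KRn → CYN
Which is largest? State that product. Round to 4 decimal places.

(1) 0.27098 × 3.043 × 1.2289 = 1.01334
(2) 0.52631 × 0.7808 × 2.2508 = 0.92495
Highest is cycle (1) at 1.0133 (>1, arbitrage).

1.0133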